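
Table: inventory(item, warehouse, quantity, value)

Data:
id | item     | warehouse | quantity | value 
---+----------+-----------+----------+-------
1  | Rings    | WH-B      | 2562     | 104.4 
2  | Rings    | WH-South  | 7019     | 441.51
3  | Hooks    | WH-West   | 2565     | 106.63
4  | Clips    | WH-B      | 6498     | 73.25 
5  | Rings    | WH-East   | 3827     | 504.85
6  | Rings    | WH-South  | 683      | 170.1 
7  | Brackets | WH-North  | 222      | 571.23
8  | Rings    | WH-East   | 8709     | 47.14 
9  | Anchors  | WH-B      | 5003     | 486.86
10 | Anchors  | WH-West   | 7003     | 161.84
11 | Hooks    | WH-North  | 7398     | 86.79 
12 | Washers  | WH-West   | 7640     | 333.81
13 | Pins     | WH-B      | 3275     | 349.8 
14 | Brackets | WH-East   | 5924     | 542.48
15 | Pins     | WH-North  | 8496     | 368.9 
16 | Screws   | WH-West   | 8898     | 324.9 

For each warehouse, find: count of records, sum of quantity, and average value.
SELECT warehouse,
       COUNT(*) as cnt,
       SUM(quantity) as total_quantity,
       AVG(value) as avg_value
FROM inventory
GROUP BY warehouse

Result:
  WH-B: 4 records, 17338 total quantity, 253.58 avg value
  WH-East: 3 records, 18460 total quantity, 364.82 avg value
  WH-North: 3 records, 16116 total quantity, 342.31 avg value
  WH-South: 2 records, 7702 total quantity, 305.81 avg value
  WH-West: 4 records, 26106 total quantity, 231.80 avg value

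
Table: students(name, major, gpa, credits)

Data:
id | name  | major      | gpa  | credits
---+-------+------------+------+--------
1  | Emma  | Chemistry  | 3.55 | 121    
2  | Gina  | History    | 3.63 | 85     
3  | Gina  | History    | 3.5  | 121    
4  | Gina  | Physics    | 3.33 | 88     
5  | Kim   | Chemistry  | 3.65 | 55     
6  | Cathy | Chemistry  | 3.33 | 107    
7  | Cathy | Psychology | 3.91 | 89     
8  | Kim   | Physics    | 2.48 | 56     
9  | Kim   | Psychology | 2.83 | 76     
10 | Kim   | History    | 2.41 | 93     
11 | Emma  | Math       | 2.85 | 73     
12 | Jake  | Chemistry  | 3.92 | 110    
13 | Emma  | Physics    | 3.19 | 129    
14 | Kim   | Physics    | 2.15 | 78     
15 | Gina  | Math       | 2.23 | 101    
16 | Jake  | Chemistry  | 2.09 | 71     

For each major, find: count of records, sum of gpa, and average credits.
SELECT major,
       COUNT(*) as cnt,
       SUM(gpa) as total_gpa,
       AVG(credits) as avg_credits
FROM students
GROUP BY major

Result:
  Chemistry: 5 records, 16.54 total gpa, 92.80 avg credits
  History: 3 records, 9.54 total gpa, 99.67 avg credits
  Math: 2 records, 5.08 total gpa, 87.00 avg credits
  Physics: 4 records, 11.15 total gpa, 87.75 avg credits
  Psychology: 2 records, 6.74 total gpa, 82.50 avg credits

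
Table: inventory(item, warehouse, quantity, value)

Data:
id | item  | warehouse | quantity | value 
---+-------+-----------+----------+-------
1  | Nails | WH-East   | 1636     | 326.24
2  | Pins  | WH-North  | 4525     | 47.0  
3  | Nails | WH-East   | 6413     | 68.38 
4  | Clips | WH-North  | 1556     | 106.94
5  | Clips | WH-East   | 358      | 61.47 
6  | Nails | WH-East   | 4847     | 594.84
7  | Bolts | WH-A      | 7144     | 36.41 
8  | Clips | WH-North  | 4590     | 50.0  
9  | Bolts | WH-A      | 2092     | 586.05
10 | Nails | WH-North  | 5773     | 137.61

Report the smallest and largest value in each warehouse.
SELECT warehouse, MIN(value), MAX(value)
FROM inventory
GROUP BY warehouse

Result:
  WH-A: min=36.41, max=586.05
  WH-East: min=61.47, max=594.84
  WH-North: min=47.00, max=137.61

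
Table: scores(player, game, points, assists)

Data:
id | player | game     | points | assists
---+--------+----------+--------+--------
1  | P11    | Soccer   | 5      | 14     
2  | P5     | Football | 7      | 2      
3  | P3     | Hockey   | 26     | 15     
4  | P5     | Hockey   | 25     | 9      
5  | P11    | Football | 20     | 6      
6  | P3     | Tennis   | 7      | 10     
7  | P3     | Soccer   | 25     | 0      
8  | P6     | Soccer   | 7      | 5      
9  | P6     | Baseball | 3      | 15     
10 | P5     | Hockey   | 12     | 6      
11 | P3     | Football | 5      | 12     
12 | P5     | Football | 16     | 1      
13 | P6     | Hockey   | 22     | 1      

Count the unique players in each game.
SELECT game, COUNT(DISTINCT player)
FROM scores
GROUP BY game

Result:
  Baseball: 1 distinct
  Football: 3 distinct
  Hockey: 3 distinct
  Soccer: 3 distinct
  Tennis: 1 distinct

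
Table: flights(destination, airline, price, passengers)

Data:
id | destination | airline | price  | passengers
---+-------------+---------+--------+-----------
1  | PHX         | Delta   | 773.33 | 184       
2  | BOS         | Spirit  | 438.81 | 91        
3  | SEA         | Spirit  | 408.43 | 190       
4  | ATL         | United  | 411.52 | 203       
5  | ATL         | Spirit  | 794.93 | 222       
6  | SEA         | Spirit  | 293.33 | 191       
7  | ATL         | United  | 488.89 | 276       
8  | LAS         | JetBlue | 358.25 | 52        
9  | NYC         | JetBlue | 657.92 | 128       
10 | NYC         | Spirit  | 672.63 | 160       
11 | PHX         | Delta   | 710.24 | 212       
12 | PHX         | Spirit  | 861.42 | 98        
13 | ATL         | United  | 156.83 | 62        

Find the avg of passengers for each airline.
SELECT airline, AVG(passengers) as result
FROM flights
GROUP BY airline

Result:
  Delta: 198.00
  JetBlue: 90.00
  Spirit: 158.67
  United: 180.33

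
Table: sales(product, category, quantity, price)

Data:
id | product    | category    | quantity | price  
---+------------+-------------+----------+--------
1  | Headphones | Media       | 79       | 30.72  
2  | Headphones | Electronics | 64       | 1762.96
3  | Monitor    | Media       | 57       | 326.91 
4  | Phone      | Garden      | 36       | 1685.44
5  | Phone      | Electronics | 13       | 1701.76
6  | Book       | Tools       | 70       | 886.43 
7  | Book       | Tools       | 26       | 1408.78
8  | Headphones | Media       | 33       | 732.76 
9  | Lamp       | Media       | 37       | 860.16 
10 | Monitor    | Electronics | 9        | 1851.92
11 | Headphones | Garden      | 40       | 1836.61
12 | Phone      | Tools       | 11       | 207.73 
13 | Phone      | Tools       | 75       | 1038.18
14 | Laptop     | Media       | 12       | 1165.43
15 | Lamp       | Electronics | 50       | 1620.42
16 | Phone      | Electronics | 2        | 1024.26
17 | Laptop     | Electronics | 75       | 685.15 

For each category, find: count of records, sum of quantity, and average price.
SELECT category,
       COUNT(*) as cnt,
       SUM(quantity) as total_quantity,
       AVG(price) as avg_price
FROM sales
GROUP BY category

Result:
  Electronics: 6 records, 213 total quantity, 1441.08 avg price
  Garden: 2 records, 76 total quantity, 1761.03 avg price
  Media: 5 records, 218 total quantity, 623.20 avg price
  Tools: 4 records, 182 total quantity, 885.28 avg price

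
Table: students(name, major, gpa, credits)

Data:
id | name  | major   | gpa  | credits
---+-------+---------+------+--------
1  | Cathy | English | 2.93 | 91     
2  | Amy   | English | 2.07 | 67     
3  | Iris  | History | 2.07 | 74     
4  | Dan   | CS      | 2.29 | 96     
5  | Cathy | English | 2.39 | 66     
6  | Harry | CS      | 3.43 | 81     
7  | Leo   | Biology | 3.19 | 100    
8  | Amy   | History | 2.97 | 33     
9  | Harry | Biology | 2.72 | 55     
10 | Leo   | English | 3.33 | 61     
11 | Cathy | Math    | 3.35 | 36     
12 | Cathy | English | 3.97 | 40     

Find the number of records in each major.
SELECT major, COUNT(*) as count
FROM students
GROUP BY major

Result:
  Biology: 2
  CS: 2
  English: 5
  History: 2
  Math: 1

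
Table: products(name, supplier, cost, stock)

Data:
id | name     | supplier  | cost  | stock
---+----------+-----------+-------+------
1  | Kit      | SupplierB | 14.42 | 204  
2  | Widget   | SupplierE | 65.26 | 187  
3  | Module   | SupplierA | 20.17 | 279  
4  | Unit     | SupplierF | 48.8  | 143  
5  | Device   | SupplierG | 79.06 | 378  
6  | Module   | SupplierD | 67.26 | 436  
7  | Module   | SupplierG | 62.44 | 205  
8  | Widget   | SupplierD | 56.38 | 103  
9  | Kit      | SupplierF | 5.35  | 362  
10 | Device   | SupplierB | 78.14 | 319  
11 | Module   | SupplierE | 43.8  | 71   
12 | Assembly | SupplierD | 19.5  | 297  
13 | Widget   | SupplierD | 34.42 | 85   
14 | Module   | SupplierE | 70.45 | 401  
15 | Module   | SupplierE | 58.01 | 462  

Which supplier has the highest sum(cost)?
SELECT supplier, SUM(cost) as val
FROM products
GROUP BY supplier
ORDER BY val DESC
LIMIT 1

Result: SupplierE with sum(cost) = 237.52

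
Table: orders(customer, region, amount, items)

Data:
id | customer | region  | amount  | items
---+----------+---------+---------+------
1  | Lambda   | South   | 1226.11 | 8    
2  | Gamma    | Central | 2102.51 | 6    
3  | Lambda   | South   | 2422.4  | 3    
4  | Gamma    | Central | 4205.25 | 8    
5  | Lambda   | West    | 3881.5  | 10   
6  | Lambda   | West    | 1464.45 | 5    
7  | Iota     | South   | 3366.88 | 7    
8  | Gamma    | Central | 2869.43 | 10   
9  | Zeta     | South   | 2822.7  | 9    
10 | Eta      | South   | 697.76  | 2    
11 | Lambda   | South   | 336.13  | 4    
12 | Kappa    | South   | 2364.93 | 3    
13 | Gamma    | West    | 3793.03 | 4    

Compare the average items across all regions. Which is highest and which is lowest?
SELECT region, AVG(items)
FROM orders
GROUP BY region
ORDER BY AVG(items)

All groups:
  South: 5.14
  West: 6.33
  Central: 8.00

Highest: Central (8.00)
Lowest: South (5.14)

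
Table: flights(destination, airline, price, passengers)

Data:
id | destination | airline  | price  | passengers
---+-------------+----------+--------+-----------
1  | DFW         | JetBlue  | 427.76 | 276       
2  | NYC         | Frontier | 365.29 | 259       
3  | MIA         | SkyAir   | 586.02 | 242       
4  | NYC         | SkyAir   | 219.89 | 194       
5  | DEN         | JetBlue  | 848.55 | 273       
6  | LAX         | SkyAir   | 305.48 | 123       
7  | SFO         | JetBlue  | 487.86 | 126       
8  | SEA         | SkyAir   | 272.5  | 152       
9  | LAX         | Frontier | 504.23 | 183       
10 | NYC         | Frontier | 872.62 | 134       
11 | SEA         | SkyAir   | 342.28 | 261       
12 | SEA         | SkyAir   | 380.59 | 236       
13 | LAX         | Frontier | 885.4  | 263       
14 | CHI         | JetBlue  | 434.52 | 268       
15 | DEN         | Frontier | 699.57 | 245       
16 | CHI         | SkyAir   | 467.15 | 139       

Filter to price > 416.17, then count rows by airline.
SELECT airline, COUNT(*)
FROM flights
WHERE price > 416.17
GROUP BY airline

Note: WHERE filters rows before grouping.

Result:
  Frontier: 4
  JetBlue: 4
  SkyAir: 2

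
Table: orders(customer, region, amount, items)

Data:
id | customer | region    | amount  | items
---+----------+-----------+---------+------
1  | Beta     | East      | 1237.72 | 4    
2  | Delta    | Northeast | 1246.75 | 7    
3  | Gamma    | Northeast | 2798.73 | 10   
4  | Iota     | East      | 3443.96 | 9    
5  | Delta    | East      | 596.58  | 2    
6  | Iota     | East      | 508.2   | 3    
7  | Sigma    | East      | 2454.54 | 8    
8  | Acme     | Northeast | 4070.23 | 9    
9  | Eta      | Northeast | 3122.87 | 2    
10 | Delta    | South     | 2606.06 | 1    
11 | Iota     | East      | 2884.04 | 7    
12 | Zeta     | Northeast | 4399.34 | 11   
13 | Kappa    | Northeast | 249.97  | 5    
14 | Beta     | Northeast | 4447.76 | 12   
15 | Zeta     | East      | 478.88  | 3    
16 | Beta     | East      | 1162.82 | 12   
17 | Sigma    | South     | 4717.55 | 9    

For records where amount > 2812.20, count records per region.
SELECT region, COUNT(*)
FROM orders
WHERE amount > 2812.20
GROUP BY region

Note: WHERE filters rows before grouping.

Result:
  East: 2
  Northeast: 4
  South: 1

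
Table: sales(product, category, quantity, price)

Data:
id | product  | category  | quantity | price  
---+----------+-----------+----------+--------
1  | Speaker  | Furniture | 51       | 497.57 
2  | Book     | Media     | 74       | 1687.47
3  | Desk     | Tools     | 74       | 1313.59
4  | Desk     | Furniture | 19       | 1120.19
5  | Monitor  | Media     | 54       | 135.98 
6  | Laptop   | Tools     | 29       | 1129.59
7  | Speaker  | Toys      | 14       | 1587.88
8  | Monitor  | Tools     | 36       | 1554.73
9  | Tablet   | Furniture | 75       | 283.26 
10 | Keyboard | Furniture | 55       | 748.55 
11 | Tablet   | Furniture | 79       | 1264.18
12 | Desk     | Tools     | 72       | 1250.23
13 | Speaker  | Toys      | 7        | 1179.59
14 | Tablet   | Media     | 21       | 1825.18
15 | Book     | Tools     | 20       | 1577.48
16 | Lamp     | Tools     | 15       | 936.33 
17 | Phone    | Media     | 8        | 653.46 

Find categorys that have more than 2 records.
SELECT category, COUNT(*) as cnt
FROM sales
GROUP BY category
HAVING COUNT(*) > 2

Result:
  Furniture: 5
  Media: 4
  Tools: 6

Note: HAVING filters groups after aggregation, WHERE filters rows before.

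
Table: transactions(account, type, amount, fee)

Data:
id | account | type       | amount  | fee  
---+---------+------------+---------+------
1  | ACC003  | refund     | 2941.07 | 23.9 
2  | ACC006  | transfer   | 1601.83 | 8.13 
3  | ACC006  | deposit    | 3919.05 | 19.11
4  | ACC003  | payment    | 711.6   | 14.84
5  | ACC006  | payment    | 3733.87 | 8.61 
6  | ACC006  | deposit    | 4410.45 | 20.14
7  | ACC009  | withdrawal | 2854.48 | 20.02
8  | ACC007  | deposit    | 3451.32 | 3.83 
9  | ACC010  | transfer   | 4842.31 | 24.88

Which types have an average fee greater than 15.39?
SELECT type, AVG(fee)
FROM transactions
GROUP BY type
HAVING AVG(fee) > 15.39

Result:
  refund: avg=23.90
  transfer: avg=16.51
  withdrawal: avg=20.02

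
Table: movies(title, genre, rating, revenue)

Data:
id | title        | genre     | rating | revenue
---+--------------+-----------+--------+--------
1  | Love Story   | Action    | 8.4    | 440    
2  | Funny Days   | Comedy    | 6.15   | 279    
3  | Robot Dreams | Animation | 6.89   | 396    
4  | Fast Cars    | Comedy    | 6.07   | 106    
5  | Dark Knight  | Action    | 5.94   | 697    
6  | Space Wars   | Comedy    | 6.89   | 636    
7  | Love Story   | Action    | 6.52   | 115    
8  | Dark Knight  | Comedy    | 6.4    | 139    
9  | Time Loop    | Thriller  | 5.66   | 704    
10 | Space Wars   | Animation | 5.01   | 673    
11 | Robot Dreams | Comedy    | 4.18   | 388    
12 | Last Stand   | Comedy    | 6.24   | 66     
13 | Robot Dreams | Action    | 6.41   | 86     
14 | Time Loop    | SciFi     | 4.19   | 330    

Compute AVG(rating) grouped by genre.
SELECT genre, AVG(rating) as result
FROM movies
GROUP BY genre

Result:
  Action: 6.82
  Animation: 5.95
  Comedy: 5.99
  SciFi: 4.19
  Thriller: 5.66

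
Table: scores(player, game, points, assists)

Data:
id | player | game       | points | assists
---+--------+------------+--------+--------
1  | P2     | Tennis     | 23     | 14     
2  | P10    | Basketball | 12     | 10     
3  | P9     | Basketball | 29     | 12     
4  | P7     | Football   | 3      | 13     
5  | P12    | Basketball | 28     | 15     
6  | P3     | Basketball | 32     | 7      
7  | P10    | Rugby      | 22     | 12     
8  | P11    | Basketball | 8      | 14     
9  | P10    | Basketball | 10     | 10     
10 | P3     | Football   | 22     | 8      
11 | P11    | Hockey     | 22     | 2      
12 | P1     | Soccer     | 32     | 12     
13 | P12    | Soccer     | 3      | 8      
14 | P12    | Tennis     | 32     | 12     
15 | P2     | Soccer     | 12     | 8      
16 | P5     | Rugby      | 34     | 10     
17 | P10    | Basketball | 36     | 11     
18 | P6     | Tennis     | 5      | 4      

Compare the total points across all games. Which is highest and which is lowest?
SELECT game, SUM(points)
FROM scores
GROUP BY game
ORDER BY SUM(points)

All groups:
  Hockey: 22
  Football: 25
  Soccer: 47
  Rugby: 56
  Tennis: 60
  Basketball: 155

Highest: Basketball (155)
Lowest: Hockey (22)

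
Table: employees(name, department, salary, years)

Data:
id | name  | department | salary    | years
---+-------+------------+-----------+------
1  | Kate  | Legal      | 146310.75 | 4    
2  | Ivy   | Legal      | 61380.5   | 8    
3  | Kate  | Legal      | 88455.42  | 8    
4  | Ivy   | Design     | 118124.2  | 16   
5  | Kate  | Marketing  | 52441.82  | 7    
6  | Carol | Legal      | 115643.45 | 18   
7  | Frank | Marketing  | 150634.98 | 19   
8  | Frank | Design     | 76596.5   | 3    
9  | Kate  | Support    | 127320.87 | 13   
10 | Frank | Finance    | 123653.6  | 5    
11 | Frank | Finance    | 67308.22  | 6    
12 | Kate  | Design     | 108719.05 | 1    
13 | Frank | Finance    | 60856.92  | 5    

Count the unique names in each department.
SELECT department, COUNT(DISTINCT name)
FROM employees
GROUP BY department

Result:
  Design: 3 distinct
  Finance: 1 distinct
  Legal: 3 distinct
  Marketing: 2 distinct
  Support: 1 distinct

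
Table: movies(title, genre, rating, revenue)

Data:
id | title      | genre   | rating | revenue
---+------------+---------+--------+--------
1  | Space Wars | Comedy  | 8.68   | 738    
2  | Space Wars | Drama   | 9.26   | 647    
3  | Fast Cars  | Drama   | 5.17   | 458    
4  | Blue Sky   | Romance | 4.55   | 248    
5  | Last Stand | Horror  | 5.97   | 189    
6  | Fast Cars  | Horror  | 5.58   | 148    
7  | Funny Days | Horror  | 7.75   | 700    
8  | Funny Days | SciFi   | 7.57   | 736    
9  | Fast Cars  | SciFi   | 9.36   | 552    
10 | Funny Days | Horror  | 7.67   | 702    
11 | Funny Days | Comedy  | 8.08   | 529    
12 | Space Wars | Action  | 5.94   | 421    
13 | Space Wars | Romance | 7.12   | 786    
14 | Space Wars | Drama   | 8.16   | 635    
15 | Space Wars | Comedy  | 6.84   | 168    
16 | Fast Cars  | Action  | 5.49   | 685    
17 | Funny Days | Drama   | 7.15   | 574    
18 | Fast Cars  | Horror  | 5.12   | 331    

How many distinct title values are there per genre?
SELECT genre, COUNT(DISTINCT title)
FROM movies
GROUP BY genre

Result:
  Action: 2 distinct
  Comedy: 2 distinct
  Drama: 3 distinct
  Horror: 3 distinct
  Romance: 2 distinct
  SciFi: 2 distinct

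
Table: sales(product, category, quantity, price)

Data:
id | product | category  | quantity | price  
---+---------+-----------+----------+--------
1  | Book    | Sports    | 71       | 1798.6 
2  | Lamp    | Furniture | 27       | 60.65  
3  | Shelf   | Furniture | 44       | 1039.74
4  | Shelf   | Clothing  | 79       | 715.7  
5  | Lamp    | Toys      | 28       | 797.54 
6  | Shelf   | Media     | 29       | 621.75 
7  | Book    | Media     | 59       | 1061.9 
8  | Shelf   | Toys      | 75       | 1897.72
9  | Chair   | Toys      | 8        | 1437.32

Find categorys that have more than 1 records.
SELECT category, COUNT(*) as cnt
FROM sales
GROUP BY category
HAVING COUNT(*) > 1

Result:
  Furniture: 2
  Media: 2
  Toys: 3

Note: HAVING filters groups after aggregation, WHERE filters rows before.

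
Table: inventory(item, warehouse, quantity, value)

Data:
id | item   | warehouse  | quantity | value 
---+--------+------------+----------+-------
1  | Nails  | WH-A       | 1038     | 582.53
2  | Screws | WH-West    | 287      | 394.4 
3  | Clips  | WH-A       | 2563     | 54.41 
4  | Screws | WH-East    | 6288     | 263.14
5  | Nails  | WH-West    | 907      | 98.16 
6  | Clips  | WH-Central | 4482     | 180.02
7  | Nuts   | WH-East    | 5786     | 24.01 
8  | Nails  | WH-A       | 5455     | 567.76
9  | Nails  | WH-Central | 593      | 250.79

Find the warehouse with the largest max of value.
SELECT warehouse, MAX(value) as val
FROM inventory
GROUP BY warehouse
ORDER BY val DESC
LIMIT 1

Result: WH-A with max(value) = 582.53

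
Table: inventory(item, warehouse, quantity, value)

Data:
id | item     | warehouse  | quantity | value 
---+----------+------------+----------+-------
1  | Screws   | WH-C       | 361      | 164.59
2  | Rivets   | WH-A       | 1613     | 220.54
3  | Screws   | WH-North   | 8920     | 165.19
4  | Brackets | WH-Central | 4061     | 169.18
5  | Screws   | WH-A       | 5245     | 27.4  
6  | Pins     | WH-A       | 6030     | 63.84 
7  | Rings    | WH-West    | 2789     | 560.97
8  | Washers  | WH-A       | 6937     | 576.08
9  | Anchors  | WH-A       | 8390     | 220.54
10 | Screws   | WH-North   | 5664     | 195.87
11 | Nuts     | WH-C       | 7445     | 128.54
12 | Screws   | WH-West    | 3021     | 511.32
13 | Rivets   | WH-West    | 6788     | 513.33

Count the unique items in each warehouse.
SELECT warehouse, COUNT(DISTINCT item)
FROM inventory
GROUP BY warehouse

Result:
  WH-A: 5 distinct
  WH-C: 2 distinct
  WH-Central: 1 distinct
  WH-North: 1 distinct
  WH-West: 3 distinct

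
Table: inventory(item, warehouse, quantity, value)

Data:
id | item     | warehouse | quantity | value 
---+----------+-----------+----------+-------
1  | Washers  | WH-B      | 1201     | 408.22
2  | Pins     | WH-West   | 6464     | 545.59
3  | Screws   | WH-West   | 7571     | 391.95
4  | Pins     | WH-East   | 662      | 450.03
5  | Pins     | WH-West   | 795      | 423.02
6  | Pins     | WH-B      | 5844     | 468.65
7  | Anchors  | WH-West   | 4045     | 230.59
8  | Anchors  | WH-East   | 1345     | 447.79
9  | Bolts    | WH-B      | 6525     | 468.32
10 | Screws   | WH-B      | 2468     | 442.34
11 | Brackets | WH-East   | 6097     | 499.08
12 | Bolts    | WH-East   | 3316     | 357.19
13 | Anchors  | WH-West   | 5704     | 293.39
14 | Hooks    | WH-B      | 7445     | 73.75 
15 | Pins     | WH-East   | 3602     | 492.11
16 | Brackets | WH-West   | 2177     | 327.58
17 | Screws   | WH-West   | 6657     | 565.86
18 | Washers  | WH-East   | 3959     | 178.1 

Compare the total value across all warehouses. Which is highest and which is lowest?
SELECT warehouse, SUM(value)
FROM inventory
GROUP BY warehouse
ORDER BY SUM(value)

All groups:
  WH-B: 1861.28
  WH-East: 2424.30
  WH-West: 2777.98

Highest: WH-West (2777.98)
Lowest: WH-B (1861.28)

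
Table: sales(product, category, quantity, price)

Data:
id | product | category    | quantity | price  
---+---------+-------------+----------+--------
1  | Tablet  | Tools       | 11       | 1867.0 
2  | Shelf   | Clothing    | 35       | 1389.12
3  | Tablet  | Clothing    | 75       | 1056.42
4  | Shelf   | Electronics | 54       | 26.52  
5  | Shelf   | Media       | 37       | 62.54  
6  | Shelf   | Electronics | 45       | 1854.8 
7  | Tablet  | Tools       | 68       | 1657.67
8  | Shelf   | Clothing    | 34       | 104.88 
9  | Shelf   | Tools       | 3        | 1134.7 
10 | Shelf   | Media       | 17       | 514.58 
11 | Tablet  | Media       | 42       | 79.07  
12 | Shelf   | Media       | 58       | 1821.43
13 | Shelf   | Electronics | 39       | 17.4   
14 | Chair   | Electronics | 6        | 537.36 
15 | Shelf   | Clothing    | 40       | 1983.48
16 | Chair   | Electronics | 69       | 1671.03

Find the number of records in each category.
SELECT category, COUNT(*) as count
FROM sales
GROUP BY category

Result:
  Clothing: 4
  Electronics: 5
  Media: 4
  Tools: 3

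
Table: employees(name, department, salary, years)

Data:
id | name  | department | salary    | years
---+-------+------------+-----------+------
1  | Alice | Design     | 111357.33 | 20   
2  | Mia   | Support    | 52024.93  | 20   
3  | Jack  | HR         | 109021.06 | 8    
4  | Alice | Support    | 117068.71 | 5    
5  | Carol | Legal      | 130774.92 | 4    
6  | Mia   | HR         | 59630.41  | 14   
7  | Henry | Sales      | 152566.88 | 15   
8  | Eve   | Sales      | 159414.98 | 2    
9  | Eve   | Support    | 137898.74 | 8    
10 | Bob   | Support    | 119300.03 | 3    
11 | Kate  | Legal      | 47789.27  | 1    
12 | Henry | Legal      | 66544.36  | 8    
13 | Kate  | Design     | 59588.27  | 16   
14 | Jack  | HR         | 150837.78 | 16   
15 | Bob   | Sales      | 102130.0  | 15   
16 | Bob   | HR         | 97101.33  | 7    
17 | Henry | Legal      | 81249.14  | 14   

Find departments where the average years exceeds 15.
SELECT department, AVG(years)
FROM employees
GROUP BY department
HAVING AVG(years) > 15

Result:
  Design: avg=18.00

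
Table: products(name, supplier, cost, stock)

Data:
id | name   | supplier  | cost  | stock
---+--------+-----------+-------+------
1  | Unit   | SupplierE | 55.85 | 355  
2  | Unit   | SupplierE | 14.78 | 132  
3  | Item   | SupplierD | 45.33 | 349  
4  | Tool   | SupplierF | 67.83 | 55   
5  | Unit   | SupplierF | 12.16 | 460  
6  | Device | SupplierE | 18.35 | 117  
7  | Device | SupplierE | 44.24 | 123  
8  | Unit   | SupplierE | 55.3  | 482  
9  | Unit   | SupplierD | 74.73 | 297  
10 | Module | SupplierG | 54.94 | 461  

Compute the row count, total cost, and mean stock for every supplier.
SELECT supplier,
       COUNT(*) as cnt,
       SUM(cost) as total_cost,
       AVG(stock) as avg_stock
FROM products
GROUP BY supplier

Result:
  SupplierD: 2 records, 120.06 total cost, 323.00 avg stock
  SupplierE: 5 records, 188.52 total cost, 241.80 avg stock
  SupplierF: 2 records, 79.99 total cost, 257.50 avg stock
  SupplierG: 1 records, 54.94 total cost, 461.00 avg stock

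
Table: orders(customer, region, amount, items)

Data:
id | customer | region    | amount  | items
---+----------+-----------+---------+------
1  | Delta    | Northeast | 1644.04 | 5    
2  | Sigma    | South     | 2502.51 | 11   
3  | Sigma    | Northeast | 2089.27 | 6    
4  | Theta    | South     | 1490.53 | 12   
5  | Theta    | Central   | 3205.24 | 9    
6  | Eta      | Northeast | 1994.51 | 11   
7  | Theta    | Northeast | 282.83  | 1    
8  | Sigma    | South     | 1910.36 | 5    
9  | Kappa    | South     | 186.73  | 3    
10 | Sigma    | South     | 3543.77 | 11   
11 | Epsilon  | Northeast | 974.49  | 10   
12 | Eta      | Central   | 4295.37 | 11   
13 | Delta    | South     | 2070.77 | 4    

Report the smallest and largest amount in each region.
SELECT region, MIN(amount), MAX(amount)
FROM orders
GROUP BY region

Result:
  Central: min=3205.24, max=4295.37
  Northeast: min=282.83, max=2089.27
  South: min=186.73, max=3543.77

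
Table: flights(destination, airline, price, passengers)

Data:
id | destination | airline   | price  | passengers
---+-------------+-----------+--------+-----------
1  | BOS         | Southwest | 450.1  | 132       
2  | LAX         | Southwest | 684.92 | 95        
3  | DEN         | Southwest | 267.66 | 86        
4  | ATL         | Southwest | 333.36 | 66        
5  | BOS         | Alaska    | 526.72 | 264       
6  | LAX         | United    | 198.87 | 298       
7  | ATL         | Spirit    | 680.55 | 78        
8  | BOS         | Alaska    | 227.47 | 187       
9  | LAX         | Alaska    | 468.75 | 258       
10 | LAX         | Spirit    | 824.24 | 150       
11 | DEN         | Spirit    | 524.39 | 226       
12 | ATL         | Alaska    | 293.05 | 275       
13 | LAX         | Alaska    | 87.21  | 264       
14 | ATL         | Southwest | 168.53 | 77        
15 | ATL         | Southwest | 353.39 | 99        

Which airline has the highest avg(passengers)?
SELECT airline, AVG(passengers) as val
FROM flights
GROUP BY airline
ORDER BY val DESC
LIMIT 1

Result: United with avg(passengers) = 298.00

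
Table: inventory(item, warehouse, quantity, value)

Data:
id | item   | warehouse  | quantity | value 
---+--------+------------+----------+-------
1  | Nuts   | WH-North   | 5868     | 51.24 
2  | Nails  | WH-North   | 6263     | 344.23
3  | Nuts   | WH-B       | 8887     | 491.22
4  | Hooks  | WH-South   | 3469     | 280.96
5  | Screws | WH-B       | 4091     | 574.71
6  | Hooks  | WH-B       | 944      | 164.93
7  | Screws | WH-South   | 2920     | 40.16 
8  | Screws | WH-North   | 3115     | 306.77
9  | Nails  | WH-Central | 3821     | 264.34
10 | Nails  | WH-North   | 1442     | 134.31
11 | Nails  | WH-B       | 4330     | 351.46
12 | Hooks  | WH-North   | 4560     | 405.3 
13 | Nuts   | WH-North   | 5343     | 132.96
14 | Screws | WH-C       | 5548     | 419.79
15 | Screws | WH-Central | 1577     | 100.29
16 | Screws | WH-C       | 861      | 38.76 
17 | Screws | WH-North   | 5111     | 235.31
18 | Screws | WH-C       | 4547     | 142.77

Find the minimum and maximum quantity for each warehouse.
SELECT warehouse, MIN(quantity), MAX(quantity)
FROM inventory
GROUP BY warehouse

Result:
  WH-B: min=944, max=8887
  WH-C: min=861, max=5548
  WH-Central: min=1577, max=3821
  WH-North: min=1442, max=6263
  WH-South: min=2920, max=3469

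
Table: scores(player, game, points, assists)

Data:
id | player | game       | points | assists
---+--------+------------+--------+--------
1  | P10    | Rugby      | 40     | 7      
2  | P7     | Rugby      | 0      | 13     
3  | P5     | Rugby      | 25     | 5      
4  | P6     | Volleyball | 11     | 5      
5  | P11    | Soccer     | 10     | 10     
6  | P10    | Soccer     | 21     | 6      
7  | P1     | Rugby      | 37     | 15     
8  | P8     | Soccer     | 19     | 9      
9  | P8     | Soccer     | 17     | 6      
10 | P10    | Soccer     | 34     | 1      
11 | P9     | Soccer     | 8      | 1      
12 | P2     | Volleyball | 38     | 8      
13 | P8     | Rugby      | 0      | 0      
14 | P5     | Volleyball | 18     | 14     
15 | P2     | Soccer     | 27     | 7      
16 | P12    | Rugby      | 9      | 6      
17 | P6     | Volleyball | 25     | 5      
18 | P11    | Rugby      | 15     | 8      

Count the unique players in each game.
SELECT game, COUNT(DISTINCT player)
FROM scores
GROUP BY game

Result:
  Rugby: 7 distinct
  Soccer: 5 distinct
  Volleyball: 3 distinct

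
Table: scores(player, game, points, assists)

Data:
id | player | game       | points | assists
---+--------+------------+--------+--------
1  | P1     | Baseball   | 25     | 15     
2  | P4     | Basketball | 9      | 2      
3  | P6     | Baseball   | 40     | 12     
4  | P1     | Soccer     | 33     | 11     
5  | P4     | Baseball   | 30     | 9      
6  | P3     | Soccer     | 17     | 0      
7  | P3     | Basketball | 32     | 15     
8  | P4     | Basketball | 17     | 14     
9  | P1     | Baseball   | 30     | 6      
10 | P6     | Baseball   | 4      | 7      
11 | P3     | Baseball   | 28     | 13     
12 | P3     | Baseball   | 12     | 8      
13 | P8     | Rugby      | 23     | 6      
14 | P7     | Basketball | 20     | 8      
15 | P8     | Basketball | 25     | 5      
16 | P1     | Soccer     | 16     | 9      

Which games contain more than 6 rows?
SELECT game, COUNT(*) as cnt
FROM scores
GROUP BY game
HAVING COUNT(*) > 6

Result:
  Baseball: 7

Note: HAVING filters groups after aggregation, WHERE filters rows before.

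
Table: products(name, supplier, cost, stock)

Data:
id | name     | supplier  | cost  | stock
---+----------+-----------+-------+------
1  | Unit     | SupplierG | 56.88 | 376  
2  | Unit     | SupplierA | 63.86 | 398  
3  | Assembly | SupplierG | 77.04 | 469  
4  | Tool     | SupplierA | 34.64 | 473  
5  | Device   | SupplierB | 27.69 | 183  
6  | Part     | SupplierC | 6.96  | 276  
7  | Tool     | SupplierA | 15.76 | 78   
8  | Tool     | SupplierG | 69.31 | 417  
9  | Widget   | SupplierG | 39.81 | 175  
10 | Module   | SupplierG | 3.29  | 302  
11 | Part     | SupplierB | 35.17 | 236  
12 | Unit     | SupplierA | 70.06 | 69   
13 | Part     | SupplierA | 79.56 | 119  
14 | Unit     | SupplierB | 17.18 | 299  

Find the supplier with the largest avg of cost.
SELECT supplier, AVG(cost) as val
FROM products
GROUP BY supplier
ORDER BY val DESC
LIMIT 1

Result: SupplierA with avg(cost) = 52.78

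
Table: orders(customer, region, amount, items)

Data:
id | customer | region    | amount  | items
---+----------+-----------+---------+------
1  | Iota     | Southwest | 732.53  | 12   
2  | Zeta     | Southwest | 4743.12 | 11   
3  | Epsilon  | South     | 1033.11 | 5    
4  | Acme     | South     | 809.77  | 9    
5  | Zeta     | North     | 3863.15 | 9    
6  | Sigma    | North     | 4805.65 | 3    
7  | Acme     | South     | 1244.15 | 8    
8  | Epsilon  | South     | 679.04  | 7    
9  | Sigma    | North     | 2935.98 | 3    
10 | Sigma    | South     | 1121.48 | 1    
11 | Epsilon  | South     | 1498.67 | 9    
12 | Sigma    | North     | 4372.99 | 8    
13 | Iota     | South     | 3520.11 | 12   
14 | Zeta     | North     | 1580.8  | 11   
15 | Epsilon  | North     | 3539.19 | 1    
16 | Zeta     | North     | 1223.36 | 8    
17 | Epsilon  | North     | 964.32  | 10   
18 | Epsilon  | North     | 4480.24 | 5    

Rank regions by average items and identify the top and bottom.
SELECT region, AVG(items)
FROM orders
GROUP BY region
ORDER BY AVG(items)

All groups:
  North: 6.44
  South: 7.29
  Southwest: 11.50

Highest: Southwest (11.50)
Lowest: North (6.44)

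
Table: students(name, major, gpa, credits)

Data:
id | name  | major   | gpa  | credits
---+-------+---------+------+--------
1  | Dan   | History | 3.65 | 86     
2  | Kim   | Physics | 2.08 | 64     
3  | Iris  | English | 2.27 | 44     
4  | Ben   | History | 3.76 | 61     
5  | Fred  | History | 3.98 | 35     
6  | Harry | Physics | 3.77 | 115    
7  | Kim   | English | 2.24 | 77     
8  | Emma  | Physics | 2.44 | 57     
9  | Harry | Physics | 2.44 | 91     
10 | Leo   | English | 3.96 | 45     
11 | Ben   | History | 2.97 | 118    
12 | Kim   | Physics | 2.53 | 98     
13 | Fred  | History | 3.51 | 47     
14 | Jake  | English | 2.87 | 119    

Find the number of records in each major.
SELECT major, COUNT(*) as count
FROM students
GROUP BY major

Result:
  English: 4
  History: 5
  Physics: 5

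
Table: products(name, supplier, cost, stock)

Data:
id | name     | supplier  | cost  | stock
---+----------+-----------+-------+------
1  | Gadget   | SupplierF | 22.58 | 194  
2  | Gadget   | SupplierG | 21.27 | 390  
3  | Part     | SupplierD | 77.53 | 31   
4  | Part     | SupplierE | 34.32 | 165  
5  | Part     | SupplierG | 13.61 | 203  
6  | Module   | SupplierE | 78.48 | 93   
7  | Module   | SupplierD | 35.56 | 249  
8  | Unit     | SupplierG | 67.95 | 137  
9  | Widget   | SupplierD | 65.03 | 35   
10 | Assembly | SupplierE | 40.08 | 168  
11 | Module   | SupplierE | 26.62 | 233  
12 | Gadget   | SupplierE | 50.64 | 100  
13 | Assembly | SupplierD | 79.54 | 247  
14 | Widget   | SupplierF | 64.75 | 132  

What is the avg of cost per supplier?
SELECT supplier, AVG(cost) as result
FROM products
GROUP BY supplier

Result:
  SupplierD: 64.42
  SupplierE: 46.03
  SupplierF: 43.67
  SupplierG: 34.28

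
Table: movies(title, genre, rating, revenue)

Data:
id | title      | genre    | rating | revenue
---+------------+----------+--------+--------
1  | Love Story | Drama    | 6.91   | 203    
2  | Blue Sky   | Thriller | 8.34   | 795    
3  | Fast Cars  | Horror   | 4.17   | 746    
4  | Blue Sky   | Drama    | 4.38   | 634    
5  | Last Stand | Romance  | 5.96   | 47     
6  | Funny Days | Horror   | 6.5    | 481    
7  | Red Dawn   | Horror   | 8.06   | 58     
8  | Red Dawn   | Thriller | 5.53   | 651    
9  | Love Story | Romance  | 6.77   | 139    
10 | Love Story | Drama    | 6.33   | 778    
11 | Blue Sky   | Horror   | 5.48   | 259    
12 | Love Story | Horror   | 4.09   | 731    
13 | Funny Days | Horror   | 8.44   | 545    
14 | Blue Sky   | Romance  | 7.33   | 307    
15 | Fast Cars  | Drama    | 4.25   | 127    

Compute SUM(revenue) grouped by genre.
SELECT genre, SUM(revenue) as result
FROM movies
GROUP BY genre

Result:
  Drama: 1742
  Horror: 2820
  Romance: 493
  Thriller: 1446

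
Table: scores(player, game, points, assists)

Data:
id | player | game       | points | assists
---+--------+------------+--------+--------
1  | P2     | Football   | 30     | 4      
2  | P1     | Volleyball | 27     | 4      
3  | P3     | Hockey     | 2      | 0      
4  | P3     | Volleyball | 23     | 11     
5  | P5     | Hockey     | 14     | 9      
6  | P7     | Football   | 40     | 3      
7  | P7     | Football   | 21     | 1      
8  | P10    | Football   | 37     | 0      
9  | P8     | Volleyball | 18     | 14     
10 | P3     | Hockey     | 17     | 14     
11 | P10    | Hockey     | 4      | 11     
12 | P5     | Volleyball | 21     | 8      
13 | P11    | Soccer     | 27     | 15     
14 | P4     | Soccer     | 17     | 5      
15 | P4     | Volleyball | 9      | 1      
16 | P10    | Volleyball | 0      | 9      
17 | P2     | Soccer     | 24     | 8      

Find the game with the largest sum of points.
SELECT game, SUM(points) as val
FROM scores
GROUP BY game
ORDER BY val DESC
LIMIT 1

Result: Football with sum(points) = 128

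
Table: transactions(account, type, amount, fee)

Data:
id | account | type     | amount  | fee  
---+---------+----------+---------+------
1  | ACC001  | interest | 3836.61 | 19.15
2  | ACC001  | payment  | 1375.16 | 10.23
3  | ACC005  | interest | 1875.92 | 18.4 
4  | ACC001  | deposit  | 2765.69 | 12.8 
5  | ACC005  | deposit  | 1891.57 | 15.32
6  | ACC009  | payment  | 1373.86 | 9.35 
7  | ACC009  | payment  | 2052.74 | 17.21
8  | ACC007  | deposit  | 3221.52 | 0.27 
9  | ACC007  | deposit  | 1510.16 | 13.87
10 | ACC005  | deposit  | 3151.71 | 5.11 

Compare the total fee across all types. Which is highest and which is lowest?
SELECT type, SUM(fee)
FROM transactions
GROUP BY type
ORDER BY SUM(fee)

All groups:
  payment: 36.79
  interest: 37.55
  deposit: 47.37

Highest: deposit (47.37)
Lowest: payment (36.79)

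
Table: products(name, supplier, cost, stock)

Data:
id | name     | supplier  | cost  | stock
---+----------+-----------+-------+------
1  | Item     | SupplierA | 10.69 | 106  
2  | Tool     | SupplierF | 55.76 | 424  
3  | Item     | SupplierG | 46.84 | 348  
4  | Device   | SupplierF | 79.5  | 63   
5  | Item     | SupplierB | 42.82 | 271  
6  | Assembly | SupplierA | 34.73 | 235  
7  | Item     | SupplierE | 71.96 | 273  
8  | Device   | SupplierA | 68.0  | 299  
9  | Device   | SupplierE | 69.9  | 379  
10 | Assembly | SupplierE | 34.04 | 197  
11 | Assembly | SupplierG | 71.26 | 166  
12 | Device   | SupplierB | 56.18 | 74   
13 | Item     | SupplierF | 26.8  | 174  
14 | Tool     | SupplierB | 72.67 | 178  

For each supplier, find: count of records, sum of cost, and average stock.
SELECT supplier,
       COUNT(*) as cnt,
       SUM(cost) as total_cost,
       AVG(stock) as avg_stock
FROM products
GROUP BY supplier

Result:
  SupplierA: 3 records, 113.42 total cost, 213.33 avg stock
  SupplierB: 3 records, 171.67 total cost, 174.33 avg stock
  SupplierE: 3 records, 175.90 total cost, 283.00 avg stock
  SupplierF: 3 records, 162.06 total cost, 220.33 avg stock
  SupplierG: 2 records, 118.10 total cost, 257.00 avg stock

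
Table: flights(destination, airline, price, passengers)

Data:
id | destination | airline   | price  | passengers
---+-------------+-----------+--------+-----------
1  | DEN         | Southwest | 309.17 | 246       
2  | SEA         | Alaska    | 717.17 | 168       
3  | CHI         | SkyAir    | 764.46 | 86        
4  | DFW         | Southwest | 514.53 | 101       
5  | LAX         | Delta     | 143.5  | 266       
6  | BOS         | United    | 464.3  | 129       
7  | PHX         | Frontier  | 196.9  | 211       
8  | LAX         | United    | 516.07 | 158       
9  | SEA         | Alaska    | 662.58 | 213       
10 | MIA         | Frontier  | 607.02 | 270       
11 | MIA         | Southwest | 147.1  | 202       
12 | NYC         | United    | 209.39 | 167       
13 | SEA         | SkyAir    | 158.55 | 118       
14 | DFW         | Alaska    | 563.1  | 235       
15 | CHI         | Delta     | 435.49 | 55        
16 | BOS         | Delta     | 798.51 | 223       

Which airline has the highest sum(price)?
SELECT airline, SUM(price) as val
FROM flights
GROUP BY airline
ORDER BY val DESC
LIMIT 1

Result: Alaska with sum(price) = 1942.85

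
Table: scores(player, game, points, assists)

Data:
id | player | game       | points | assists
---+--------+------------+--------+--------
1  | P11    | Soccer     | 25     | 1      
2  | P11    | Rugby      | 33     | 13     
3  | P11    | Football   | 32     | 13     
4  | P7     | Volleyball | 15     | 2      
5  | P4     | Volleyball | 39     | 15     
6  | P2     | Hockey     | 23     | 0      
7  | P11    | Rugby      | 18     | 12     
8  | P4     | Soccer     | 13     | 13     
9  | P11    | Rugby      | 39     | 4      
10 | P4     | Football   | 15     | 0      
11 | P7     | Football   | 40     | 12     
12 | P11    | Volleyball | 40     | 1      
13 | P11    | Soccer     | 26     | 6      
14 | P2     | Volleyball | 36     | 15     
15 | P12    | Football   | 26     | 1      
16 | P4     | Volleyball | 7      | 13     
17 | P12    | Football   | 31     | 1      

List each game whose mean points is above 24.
SELECT game, AVG(points)
FROM scores
GROUP BY game
HAVING AVG(points) > 24

Result:
  Football: avg=28.80
  Rugby: avg=30.00
  Volleyball: avg=27.40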